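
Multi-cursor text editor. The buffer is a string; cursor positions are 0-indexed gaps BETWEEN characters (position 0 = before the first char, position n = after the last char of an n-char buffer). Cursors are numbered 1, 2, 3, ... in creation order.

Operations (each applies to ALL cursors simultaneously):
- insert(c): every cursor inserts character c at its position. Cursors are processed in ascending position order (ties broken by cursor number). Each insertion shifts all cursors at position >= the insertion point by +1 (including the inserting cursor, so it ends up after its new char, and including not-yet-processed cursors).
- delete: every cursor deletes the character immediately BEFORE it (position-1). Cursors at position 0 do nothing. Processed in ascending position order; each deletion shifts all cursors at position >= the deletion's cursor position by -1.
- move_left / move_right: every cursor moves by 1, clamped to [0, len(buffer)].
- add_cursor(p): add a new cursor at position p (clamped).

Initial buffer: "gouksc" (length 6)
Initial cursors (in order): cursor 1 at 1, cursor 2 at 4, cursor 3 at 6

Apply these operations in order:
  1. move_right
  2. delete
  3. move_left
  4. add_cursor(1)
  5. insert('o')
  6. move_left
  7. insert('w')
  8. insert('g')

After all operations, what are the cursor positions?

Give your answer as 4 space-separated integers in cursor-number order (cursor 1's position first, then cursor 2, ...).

Answer: 2 13 13 6

Derivation:
After op 1 (move_right): buffer="gouksc" (len 6), cursors c1@2 c2@5 c3@6, authorship ......
After op 2 (delete): buffer="guk" (len 3), cursors c1@1 c2@3 c3@3, authorship ...
After op 3 (move_left): buffer="guk" (len 3), cursors c1@0 c2@2 c3@2, authorship ...
After op 4 (add_cursor(1)): buffer="guk" (len 3), cursors c1@0 c4@1 c2@2 c3@2, authorship ...
After op 5 (insert('o')): buffer="ogouook" (len 7), cursors c1@1 c4@3 c2@6 c3@6, authorship 1.4.23.
After op 6 (move_left): buffer="ogouook" (len 7), cursors c1@0 c4@2 c2@5 c3@5, authorship 1.4.23.
After op 7 (insert('w')): buffer="wogwouowwok" (len 11), cursors c1@1 c4@4 c2@9 c3@9, authorship 11.44.2233.
After op 8 (insert('g')): buffer="wgogwgouowwggok" (len 15), cursors c1@2 c4@6 c2@13 c3@13, authorship 111.444.223233.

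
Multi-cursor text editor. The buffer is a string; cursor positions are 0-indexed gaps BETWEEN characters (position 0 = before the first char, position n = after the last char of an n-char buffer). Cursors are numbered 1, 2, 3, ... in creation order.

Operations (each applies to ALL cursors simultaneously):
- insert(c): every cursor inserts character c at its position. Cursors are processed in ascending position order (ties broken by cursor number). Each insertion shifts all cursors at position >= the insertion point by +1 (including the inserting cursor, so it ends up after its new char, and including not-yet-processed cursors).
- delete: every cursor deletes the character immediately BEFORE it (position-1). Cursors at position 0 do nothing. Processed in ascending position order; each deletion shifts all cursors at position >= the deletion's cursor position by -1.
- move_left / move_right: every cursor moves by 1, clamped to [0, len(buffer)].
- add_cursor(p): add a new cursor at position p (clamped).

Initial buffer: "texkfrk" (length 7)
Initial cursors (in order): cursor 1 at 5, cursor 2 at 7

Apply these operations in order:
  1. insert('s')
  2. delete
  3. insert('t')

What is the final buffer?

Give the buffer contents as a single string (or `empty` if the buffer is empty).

After op 1 (insert('s')): buffer="texkfsrks" (len 9), cursors c1@6 c2@9, authorship .....1..2
After op 2 (delete): buffer="texkfrk" (len 7), cursors c1@5 c2@7, authorship .......
After op 3 (insert('t')): buffer="texkftrkt" (len 9), cursors c1@6 c2@9, authorship .....1..2

Answer: texkftrkt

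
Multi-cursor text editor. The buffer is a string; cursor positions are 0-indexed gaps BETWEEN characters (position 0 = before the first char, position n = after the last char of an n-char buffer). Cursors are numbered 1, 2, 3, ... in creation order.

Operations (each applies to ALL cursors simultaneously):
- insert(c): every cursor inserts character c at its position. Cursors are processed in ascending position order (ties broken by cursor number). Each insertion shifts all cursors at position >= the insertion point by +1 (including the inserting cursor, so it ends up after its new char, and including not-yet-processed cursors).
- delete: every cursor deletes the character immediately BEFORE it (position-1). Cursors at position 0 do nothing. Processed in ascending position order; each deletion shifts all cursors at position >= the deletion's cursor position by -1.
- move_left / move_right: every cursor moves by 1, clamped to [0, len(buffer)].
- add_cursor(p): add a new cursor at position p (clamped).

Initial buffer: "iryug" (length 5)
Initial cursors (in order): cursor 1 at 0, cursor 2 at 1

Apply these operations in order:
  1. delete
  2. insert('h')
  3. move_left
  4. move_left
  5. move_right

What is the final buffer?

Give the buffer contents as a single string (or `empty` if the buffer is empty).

Answer: hhryug

Derivation:
After op 1 (delete): buffer="ryug" (len 4), cursors c1@0 c2@0, authorship ....
After op 2 (insert('h')): buffer="hhryug" (len 6), cursors c1@2 c2@2, authorship 12....
After op 3 (move_left): buffer="hhryug" (len 6), cursors c1@1 c2@1, authorship 12....
After op 4 (move_left): buffer="hhryug" (len 6), cursors c1@0 c2@0, authorship 12....
After op 5 (move_right): buffer="hhryug" (len 6), cursors c1@1 c2@1, authorship 12....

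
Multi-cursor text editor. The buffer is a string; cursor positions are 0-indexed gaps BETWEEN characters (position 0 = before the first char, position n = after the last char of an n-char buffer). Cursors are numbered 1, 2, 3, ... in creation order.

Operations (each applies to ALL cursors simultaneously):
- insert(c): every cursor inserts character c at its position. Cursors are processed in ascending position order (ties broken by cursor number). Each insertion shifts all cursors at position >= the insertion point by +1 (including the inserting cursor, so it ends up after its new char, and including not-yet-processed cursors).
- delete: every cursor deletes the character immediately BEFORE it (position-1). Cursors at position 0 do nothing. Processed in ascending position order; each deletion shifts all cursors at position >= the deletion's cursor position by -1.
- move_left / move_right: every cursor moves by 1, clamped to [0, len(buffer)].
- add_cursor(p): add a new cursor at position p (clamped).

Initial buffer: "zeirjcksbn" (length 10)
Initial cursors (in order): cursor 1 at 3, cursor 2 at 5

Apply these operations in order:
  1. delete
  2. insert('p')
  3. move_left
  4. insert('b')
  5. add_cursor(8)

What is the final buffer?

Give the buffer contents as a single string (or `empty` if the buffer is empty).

After op 1 (delete): buffer="zercksbn" (len 8), cursors c1@2 c2@3, authorship ........
After op 2 (insert('p')): buffer="zeprpcksbn" (len 10), cursors c1@3 c2@5, authorship ..1.2.....
After op 3 (move_left): buffer="zeprpcksbn" (len 10), cursors c1@2 c2@4, authorship ..1.2.....
After op 4 (insert('b')): buffer="zebprbpcksbn" (len 12), cursors c1@3 c2@6, authorship ..11.22.....
After op 5 (add_cursor(8)): buffer="zebprbpcksbn" (len 12), cursors c1@3 c2@6 c3@8, authorship ..11.22.....

Answer: zebprbpcksbn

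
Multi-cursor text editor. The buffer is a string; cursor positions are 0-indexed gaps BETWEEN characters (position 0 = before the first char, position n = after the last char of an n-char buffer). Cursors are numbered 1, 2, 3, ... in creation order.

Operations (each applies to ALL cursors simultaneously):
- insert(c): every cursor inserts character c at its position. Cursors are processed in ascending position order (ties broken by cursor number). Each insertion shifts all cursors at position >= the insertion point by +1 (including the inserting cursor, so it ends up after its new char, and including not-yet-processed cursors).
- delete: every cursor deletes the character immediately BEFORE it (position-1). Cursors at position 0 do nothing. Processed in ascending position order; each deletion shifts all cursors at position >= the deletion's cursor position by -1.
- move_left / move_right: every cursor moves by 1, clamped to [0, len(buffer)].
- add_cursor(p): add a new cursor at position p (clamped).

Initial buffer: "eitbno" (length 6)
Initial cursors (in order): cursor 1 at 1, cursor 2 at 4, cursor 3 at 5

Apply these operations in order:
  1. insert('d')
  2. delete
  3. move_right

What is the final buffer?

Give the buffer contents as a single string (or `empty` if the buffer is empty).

After op 1 (insert('d')): buffer="editbdndo" (len 9), cursors c1@2 c2@6 c3@8, authorship .1...2.3.
After op 2 (delete): buffer="eitbno" (len 6), cursors c1@1 c2@4 c3@5, authorship ......
After op 3 (move_right): buffer="eitbno" (len 6), cursors c1@2 c2@5 c3@6, authorship ......

Answer: eitbno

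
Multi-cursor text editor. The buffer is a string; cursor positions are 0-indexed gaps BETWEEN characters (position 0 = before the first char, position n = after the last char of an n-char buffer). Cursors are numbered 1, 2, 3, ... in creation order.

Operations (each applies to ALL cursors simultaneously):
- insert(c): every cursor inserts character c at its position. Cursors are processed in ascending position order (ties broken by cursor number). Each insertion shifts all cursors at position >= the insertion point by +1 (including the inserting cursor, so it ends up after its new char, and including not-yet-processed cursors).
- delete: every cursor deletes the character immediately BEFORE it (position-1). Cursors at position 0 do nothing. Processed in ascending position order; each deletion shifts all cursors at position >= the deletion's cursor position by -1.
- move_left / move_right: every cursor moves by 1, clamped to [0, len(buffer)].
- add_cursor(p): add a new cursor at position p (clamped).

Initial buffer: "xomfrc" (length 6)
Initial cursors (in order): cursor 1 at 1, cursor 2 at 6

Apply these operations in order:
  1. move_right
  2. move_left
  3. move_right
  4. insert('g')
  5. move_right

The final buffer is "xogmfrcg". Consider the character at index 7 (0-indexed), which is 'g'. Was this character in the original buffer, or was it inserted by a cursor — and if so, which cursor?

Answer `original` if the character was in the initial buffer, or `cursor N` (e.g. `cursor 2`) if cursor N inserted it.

Answer: cursor 2

Derivation:
After op 1 (move_right): buffer="xomfrc" (len 6), cursors c1@2 c2@6, authorship ......
After op 2 (move_left): buffer="xomfrc" (len 6), cursors c1@1 c2@5, authorship ......
After op 3 (move_right): buffer="xomfrc" (len 6), cursors c1@2 c2@6, authorship ......
After op 4 (insert('g')): buffer="xogmfrcg" (len 8), cursors c1@3 c2@8, authorship ..1....2
After op 5 (move_right): buffer="xogmfrcg" (len 8), cursors c1@4 c2@8, authorship ..1....2
Authorship (.=original, N=cursor N): . . 1 . . . . 2
Index 7: author = 2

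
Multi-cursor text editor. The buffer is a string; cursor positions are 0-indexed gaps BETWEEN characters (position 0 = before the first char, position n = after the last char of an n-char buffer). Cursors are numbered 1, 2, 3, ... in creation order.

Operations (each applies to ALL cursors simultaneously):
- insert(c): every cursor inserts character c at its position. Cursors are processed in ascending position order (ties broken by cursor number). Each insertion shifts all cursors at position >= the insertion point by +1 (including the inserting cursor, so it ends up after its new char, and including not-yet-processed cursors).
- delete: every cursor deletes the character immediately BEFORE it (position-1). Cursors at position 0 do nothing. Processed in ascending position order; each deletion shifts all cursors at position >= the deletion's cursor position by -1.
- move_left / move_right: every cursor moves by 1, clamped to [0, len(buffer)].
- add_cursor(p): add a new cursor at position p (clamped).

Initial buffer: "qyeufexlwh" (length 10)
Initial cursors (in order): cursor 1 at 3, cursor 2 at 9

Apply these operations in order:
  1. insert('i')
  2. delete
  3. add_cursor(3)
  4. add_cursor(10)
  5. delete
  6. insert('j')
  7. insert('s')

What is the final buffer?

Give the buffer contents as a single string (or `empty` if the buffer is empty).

Answer: qjjssufexljjss

Derivation:
After op 1 (insert('i')): buffer="qyeiufexlwih" (len 12), cursors c1@4 c2@11, authorship ...1......2.
After op 2 (delete): buffer="qyeufexlwh" (len 10), cursors c1@3 c2@9, authorship ..........
After op 3 (add_cursor(3)): buffer="qyeufexlwh" (len 10), cursors c1@3 c3@3 c2@9, authorship ..........
After op 4 (add_cursor(10)): buffer="qyeufexlwh" (len 10), cursors c1@3 c3@3 c2@9 c4@10, authorship ..........
After op 5 (delete): buffer="qufexl" (len 6), cursors c1@1 c3@1 c2@6 c4@6, authorship ......
After op 6 (insert('j')): buffer="qjjufexljj" (len 10), cursors c1@3 c3@3 c2@10 c4@10, authorship .13.....24
After op 7 (insert('s')): buffer="qjjssufexljjss" (len 14), cursors c1@5 c3@5 c2@14 c4@14, authorship .1313.....2424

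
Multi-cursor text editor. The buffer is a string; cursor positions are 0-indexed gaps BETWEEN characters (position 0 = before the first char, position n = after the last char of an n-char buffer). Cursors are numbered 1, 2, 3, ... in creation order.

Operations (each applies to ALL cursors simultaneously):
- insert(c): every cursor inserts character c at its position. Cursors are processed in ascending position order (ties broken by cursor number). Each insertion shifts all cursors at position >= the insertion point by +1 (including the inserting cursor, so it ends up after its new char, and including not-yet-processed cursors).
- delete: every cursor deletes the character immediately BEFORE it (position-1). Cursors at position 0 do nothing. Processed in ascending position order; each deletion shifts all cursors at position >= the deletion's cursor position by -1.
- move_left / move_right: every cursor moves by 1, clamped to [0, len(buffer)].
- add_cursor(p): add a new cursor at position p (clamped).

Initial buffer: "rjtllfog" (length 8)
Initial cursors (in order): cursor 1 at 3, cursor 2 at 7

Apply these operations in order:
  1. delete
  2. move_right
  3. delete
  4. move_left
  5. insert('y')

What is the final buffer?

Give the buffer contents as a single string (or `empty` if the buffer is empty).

After op 1 (delete): buffer="rjllfg" (len 6), cursors c1@2 c2@5, authorship ......
After op 2 (move_right): buffer="rjllfg" (len 6), cursors c1@3 c2@6, authorship ......
After op 3 (delete): buffer="rjlf" (len 4), cursors c1@2 c2@4, authorship ....
After op 4 (move_left): buffer="rjlf" (len 4), cursors c1@1 c2@3, authorship ....
After op 5 (insert('y')): buffer="ryjlyf" (len 6), cursors c1@2 c2@5, authorship .1..2.

Answer: ryjlyf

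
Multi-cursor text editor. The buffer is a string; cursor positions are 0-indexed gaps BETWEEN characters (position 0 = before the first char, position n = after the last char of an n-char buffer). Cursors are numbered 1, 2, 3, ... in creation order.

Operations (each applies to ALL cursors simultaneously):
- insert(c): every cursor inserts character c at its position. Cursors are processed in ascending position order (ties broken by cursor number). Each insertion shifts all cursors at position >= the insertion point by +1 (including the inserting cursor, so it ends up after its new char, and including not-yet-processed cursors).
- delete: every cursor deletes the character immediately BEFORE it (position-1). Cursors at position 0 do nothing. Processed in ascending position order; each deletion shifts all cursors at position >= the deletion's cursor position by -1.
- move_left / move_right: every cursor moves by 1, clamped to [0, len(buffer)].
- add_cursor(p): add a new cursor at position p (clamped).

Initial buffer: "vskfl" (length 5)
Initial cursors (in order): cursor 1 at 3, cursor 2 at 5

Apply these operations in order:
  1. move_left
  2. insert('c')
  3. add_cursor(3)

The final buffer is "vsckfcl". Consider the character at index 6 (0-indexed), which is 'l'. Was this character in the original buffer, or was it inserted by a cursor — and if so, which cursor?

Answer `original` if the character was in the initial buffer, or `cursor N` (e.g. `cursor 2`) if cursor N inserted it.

After op 1 (move_left): buffer="vskfl" (len 5), cursors c1@2 c2@4, authorship .....
After op 2 (insert('c')): buffer="vsckfcl" (len 7), cursors c1@3 c2@6, authorship ..1..2.
After op 3 (add_cursor(3)): buffer="vsckfcl" (len 7), cursors c1@3 c3@3 c2@6, authorship ..1..2.
Authorship (.=original, N=cursor N): . . 1 . . 2 .
Index 6: author = original

Answer: original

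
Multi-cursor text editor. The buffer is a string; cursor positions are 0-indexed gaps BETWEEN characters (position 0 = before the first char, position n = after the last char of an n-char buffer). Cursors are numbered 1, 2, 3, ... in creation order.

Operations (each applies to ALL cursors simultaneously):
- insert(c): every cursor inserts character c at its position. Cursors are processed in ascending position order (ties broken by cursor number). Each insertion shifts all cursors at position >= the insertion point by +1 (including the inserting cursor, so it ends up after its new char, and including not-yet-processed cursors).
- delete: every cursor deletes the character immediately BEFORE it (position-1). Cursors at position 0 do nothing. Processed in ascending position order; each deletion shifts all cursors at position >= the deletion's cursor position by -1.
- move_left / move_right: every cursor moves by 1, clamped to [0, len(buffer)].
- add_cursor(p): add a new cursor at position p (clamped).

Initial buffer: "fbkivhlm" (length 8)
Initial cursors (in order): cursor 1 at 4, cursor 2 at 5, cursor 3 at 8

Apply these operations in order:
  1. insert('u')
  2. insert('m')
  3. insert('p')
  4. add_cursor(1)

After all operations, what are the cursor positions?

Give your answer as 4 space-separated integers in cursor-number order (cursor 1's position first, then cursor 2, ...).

Answer: 7 11 17 1

Derivation:
After op 1 (insert('u')): buffer="fbkiuvuhlmu" (len 11), cursors c1@5 c2@7 c3@11, authorship ....1.2...3
After op 2 (insert('m')): buffer="fbkiumvumhlmum" (len 14), cursors c1@6 c2@9 c3@14, authorship ....11.22...33
After op 3 (insert('p')): buffer="fbkiumpvumphlmump" (len 17), cursors c1@7 c2@11 c3@17, authorship ....111.222...333
After op 4 (add_cursor(1)): buffer="fbkiumpvumphlmump" (len 17), cursors c4@1 c1@7 c2@11 c3@17, authorship ....111.222...333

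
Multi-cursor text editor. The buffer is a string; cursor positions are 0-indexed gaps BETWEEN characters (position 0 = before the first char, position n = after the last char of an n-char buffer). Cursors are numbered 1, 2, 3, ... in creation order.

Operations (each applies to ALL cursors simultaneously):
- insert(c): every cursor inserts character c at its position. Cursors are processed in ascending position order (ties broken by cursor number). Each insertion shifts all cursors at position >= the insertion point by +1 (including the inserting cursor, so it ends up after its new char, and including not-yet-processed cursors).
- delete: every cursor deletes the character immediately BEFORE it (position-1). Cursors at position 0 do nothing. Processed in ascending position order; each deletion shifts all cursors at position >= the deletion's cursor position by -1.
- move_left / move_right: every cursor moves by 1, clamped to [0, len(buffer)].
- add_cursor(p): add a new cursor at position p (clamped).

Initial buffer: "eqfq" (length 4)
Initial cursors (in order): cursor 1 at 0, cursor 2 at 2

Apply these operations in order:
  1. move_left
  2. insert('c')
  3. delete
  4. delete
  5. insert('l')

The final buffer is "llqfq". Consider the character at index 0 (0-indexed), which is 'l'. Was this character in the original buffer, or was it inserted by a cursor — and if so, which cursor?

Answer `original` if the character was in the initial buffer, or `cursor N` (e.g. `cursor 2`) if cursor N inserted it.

After op 1 (move_left): buffer="eqfq" (len 4), cursors c1@0 c2@1, authorship ....
After op 2 (insert('c')): buffer="cecqfq" (len 6), cursors c1@1 c2@3, authorship 1.2...
After op 3 (delete): buffer="eqfq" (len 4), cursors c1@0 c2@1, authorship ....
After op 4 (delete): buffer="qfq" (len 3), cursors c1@0 c2@0, authorship ...
After op 5 (insert('l')): buffer="llqfq" (len 5), cursors c1@2 c2@2, authorship 12...
Authorship (.=original, N=cursor N): 1 2 . . .
Index 0: author = 1

Answer: cursor 1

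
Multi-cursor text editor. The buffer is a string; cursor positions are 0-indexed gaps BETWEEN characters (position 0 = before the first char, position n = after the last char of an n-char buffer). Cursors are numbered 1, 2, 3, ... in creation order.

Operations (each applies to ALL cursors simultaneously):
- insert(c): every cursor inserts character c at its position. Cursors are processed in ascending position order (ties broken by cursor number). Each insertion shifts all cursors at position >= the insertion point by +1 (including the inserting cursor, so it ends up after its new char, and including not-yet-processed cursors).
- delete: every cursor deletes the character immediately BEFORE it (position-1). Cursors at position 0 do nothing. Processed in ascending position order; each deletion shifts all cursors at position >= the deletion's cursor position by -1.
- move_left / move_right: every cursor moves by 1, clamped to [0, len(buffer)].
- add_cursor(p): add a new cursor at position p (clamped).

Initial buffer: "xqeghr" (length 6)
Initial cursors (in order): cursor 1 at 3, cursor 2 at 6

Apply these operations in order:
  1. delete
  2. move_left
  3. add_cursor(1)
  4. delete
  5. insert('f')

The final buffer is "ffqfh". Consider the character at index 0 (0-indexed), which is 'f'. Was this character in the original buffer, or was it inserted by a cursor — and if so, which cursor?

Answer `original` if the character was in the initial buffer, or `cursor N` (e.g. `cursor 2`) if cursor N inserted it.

After op 1 (delete): buffer="xqgh" (len 4), cursors c1@2 c2@4, authorship ....
After op 2 (move_left): buffer="xqgh" (len 4), cursors c1@1 c2@3, authorship ....
After op 3 (add_cursor(1)): buffer="xqgh" (len 4), cursors c1@1 c3@1 c2@3, authorship ....
After op 4 (delete): buffer="qh" (len 2), cursors c1@0 c3@0 c2@1, authorship ..
After op 5 (insert('f')): buffer="ffqfh" (len 5), cursors c1@2 c3@2 c2@4, authorship 13.2.
Authorship (.=original, N=cursor N): 1 3 . 2 .
Index 0: author = 1

Answer: cursor 1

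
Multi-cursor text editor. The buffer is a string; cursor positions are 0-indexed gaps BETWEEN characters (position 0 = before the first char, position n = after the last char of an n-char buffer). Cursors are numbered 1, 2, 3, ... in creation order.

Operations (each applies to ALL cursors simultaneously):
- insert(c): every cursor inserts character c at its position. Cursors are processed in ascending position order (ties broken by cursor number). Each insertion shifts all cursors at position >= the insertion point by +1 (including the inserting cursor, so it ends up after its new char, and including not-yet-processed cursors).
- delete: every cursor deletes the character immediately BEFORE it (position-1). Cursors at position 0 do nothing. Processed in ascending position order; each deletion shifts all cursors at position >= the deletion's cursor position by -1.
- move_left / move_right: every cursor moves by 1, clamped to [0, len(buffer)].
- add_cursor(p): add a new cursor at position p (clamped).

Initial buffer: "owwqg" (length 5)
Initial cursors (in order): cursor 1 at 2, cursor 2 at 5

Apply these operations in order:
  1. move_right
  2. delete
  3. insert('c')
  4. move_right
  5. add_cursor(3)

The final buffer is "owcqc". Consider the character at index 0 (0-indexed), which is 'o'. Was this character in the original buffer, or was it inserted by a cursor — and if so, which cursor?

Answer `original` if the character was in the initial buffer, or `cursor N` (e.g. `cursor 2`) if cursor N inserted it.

Answer: original

Derivation:
After op 1 (move_right): buffer="owwqg" (len 5), cursors c1@3 c2@5, authorship .....
After op 2 (delete): buffer="owq" (len 3), cursors c1@2 c2@3, authorship ...
After op 3 (insert('c')): buffer="owcqc" (len 5), cursors c1@3 c2@5, authorship ..1.2
After op 4 (move_right): buffer="owcqc" (len 5), cursors c1@4 c2@5, authorship ..1.2
After op 5 (add_cursor(3)): buffer="owcqc" (len 5), cursors c3@3 c1@4 c2@5, authorship ..1.2
Authorship (.=original, N=cursor N): . . 1 . 2
Index 0: author = original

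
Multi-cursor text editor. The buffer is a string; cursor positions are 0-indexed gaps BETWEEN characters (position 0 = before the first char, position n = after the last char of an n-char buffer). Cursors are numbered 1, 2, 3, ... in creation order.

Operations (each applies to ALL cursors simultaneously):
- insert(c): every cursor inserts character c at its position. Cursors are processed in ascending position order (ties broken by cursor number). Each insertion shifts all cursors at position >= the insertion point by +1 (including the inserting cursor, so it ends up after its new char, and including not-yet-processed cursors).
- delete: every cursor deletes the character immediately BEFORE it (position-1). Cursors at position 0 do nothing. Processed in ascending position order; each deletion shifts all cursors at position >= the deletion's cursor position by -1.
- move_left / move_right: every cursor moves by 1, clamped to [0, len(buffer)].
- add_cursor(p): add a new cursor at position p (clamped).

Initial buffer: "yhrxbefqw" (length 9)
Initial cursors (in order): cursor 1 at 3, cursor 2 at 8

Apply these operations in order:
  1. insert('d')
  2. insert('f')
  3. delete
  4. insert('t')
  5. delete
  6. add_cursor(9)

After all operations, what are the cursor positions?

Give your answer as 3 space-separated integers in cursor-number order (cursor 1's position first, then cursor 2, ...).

After op 1 (insert('d')): buffer="yhrdxbefqdw" (len 11), cursors c1@4 c2@10, authorship ...1.....2.
After op 2 (insert('f')): buffer="yhrdfxbefqdfw" (len 13), cursors c1@5 c2@12, authorship ...11.....22.
After op 3 (delete): buffer="yhrdxbefqdw" (len 11), cursors c1@4 c2@10, authorship ...1.....2.
After op 4 (insert('t')): buffer="yhrdtxbefqdtw" (len 13), cursors c1@5 c2@12, authorship ...11.....22.
After op 5 (delete): buffer="yhrdxbefqdw" (len 11), cursors c1@4 c2@10, authorship ...1.....2.
After op 6 (add_cursor(9)): buffer="yhrdxbefqdw" (len 11), cursors c1@4 c3@9 c2@10, authorship ...1.....2.

Answer: 4 10 9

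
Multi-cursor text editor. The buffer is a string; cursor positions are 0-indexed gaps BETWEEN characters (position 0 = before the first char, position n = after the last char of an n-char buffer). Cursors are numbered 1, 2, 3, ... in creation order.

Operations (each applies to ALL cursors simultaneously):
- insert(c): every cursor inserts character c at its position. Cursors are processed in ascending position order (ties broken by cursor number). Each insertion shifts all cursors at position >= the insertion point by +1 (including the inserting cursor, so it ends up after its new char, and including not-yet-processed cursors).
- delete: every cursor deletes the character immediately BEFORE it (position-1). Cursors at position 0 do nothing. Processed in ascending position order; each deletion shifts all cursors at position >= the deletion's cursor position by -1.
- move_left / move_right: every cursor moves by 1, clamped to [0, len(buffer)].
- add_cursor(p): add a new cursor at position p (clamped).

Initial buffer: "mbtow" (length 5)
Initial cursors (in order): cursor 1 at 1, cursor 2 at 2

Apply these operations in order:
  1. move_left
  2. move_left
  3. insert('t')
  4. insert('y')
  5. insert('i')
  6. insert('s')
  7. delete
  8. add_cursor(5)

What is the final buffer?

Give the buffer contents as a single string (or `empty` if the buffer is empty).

After op 1 (move_left): buffer="mbtow" (len 5), cursors c1@0 c2@1, authorship .....
After op 2 (move_left): buffer="mbtow" (len 5), cursors c1@0 c2@0, authorship .....
After op 3 (insert('t')): buffer="ttmbtow" (len 7), cursors c1@2 c2@2, authorship 12.....
After op 4 (insert('y')): buffer="ttyymbtow" (len 9), cursors c1@4 c2@4, authorship 1212.....
After op 5 (insert('i')): buffer="ttyyiimbtow" (len 11), cursors c1@6 c2@6, authorship 121212.....
After op 6 (insert('s')): buffer="ttyyiissmbtow" (len 13), cursors c1@8 c2@8, authorship 12121212.....
After op 7 (delete): buffer="ttyyiimbtow" (len 11), cursors c1@6 c2@6, authorship 121212.....
After op 8 (add_cursor(5)): buffer="ttyyiimbtow" (len 11), cursors c3@5 c1@6 c2@6, authorship 121212.....

Answer: ttyyiimbtow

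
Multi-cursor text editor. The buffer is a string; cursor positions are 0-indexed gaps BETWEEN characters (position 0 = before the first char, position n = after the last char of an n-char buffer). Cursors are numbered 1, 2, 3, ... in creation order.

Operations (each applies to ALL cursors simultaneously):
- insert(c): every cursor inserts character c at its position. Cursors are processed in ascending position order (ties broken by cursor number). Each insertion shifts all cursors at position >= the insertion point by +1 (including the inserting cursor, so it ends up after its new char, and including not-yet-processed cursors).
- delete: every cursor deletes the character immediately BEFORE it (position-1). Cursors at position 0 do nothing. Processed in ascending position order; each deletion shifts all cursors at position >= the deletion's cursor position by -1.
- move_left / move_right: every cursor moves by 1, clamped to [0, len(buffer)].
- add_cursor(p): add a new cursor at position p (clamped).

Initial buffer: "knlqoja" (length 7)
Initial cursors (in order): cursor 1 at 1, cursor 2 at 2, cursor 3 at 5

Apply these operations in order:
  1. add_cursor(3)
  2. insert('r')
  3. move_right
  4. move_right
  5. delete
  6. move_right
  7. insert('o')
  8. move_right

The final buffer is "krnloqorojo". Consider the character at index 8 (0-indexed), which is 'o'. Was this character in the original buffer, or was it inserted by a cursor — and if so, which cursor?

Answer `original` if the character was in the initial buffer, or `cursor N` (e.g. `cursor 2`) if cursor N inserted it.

After op 1 (add_cursor(3)): buffer="knlqoja" (len 7), cursors c1@1 c2@2 c4@3 c3@5, authorship .......
After op 2 (insert('r')): buffer="krnrlrqorja" (len 11), cursors c1@2 c2@4 c4@6 c3@9, authorship .1.2.4..3..
After op 3 (move_right): buffer="krnrlrqorja" (len 11), cursors c1@3 c2@5 c4@7 c3@10, authorship .1.2.4..3..
After op 4 (move_right): buffer="krnrlrqorja" (len 11), cursors c1@4 c2@6 c4@8 c3@11, authorship .1.2.4..3..
After op 5 (delete): buffer="krnlqrj" (len 7), cursors c1@3 c2@4 c4@5 c3@7, authorship .1...3.
After op 6 (move_right): buffer="krnlqrj" (len 7), cursors c1@4 c2@5 c4@6 c3@7, authorship .1...3.
After op 7 (insert('o')): buffer="krnloqorojo" (len 11), cursors c1@5 c2@7 c4@9 c3@11, authorship .1..1.234.3
After op 8 (move_right): buffer="krnloqorojo" (len 11), cursors c1@6 c2@8 c4@10 c3@11, authorship .1..1.234.3
Authorship (.=original, N=cursor N): . 1 . . 1 . 2 3 4 . 3
Index 8: author = 4

Answer: cursor 4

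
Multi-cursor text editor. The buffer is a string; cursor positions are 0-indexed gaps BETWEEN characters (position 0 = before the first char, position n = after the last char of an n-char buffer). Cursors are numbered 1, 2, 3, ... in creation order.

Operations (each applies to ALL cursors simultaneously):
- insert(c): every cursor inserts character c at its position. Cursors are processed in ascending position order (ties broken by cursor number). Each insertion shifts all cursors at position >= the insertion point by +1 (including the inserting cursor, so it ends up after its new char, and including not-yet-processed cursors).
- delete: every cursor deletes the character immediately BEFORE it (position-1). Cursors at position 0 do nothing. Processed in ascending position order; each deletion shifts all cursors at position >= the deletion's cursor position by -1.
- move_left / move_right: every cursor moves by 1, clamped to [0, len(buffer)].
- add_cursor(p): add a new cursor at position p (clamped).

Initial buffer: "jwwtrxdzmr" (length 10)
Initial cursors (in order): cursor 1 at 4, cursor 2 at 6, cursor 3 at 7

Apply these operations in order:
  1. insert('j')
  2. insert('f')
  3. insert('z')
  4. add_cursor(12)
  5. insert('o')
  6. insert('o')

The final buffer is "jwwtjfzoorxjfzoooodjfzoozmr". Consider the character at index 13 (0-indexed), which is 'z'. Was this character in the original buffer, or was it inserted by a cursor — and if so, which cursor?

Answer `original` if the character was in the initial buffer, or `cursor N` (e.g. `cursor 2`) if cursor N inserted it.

Answer: cursor 2

Derivation:
After op 1 (insert('j')): buffer="jwwtjrxjdjzmr" (len 13), cursors c1@5 c2@8 c3@10, authorship ....1..2.3...
After op 2 (insert('f')): buffer="jwwtjfrxjfdjfzmr" (len 16), cursors c1@6 c2@10 c3@13, authorship ....11..22.33...
After op 3 (insert('z')): buffer="jwwtjfzrxjfzdjfzzmr" (len 19), cursors c1@7 c2@12 c3@16, authorship ....111..222.333...
After op 4 (add_cursor(12)): buffer="jwwtjfzrxjfzdjfzzmr" (len 19), cursors c1@7 c2@12 c4@12 c3@16, authorship ....111..222.333...
After op 5 (insert('o')): buffer="jwwtjfzorxjfzoodjfzozmr" (len 23), cursors c1@8 c2@15 c4@15 c3@20, authorship ....1111..22224.3333...
After op 6 (insert('o')): buffer="jwwtjfzoorxjfzoooodjfzoozmr" (len 27), cursors c1@9 c2@18 c4@18 c3@24, authorship ....11111..2222424.33333...
Authorship (.=original, N=cursor N): . . . . 1 1 1 1 1 . . 2 2 2 2 4 2 4 . 3 3 3 3 3 . . .
Index 13: author = 2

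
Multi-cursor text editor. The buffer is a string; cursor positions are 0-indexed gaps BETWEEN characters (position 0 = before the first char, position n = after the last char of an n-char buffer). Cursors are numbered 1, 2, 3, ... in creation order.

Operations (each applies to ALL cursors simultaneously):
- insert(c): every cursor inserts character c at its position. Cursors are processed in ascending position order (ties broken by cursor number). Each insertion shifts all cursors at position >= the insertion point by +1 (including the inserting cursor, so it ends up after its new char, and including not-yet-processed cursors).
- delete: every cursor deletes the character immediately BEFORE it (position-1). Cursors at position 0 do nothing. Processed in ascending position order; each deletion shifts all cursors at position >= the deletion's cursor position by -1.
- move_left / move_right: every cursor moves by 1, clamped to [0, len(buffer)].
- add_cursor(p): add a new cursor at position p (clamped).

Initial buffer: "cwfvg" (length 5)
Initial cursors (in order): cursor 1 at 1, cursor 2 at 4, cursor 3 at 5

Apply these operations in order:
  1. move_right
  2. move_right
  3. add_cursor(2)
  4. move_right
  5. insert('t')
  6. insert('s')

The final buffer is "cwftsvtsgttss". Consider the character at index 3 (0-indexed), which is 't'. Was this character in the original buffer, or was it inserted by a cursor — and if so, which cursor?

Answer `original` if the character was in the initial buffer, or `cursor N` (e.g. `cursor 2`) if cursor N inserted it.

Answer: cursor 4

Derivation:
After op 1 (move_right): buffer="cwfvg" (len 5), cursors c1@2 c2@5 c3@5, authorship .....
After op 2 (move_right): buffer="cwfvg" (len 5), cursors c1@3 c2@5 c3@5, authorship .....
After op 3 (add_cursor(2)): buffer="cwfvg" (len 5), cursors c4@2 c1@3 c2@5 c3@5, authorship .....
After op 4 (move_right): buffer="cwfvg" (len 5), cursors c4@3 c1@4 c2@5 c3@5, authorship .....
After op 5 (insert('t')): buffer="cwftvtgtt" (len 9), cursors c4@4 c1@6 c2@9 c3@9, authorship ...4.1.23
After op 6 (insert('s')): buffer="cwftsvtsgttss" (len 13), cursors c4@5 c1@8 c2@13 c3@13, authorship ...44.11.2323
Authorship (.=original, N=cursor N): . . . 4 4 . 1 1 . 2 3 2 3
Index 3: author = 4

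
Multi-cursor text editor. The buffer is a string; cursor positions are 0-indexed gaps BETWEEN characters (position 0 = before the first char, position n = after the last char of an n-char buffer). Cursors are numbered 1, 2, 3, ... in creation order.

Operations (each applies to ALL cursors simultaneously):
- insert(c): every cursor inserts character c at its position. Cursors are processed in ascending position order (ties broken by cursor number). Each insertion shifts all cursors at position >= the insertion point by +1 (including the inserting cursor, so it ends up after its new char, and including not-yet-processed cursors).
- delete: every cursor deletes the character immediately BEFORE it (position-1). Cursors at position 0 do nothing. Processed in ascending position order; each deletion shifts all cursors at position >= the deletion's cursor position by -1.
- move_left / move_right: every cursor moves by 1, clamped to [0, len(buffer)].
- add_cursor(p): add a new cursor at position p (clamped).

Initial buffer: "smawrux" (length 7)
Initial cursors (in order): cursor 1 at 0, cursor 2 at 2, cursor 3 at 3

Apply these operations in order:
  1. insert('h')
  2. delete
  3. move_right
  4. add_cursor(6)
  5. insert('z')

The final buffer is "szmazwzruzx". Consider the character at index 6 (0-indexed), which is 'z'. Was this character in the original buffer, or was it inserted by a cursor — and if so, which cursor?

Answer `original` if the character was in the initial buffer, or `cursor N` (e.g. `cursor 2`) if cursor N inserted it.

After op 1 (insert('h')): buffer="hsmhahwrux" (len 10), cursors c1@1 c2@4 c3@6, authorship 1..2.3....
After op 2 (delete): buffer="smawrux" (len 7), cursors c1@0 c2@2 c3@3, authorship .......
After op 3 (move_right): buffer="smawrux" (len 7), cursors c1@1 c2@3 c3@4, authorship .......
After op 4 (add_cursor(6)): buffer="smawrux" (len 7), cursors c1@1 c2@3 c3@4 c4@6, authorship .......
After op 5 (insert('z')): buffer="szmazwzruzx" (len 11), cursors c1@2 c2@5 c3@7 c4@10, authorship .1..2.3..4.
Authorship (.=original, N=cursor N): . 1 . . 2 . 3 . . 4 .
Index 6: author = 3

Answer: cursor 3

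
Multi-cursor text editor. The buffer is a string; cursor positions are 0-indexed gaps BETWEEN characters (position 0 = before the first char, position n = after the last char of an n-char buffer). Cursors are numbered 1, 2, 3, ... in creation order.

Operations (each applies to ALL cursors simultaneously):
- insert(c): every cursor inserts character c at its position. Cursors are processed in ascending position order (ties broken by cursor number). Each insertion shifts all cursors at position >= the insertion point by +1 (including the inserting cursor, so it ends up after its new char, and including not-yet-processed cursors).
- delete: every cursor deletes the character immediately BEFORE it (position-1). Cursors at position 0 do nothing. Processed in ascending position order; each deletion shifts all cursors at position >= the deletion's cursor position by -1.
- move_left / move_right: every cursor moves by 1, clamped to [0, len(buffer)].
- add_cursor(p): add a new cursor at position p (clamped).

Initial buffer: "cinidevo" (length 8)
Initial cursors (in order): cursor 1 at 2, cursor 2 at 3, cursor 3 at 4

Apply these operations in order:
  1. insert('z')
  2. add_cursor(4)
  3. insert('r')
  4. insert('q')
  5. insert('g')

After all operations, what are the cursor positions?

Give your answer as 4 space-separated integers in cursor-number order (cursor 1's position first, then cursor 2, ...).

Answer: 6 14 19 10

Derivation:
After op 1 (insert('z')): buffer="ciznzizdevo" (len 11), cursors c1@3 c2@5 c3@7, authorship ..1.2.3....
After op 2 (add_cursor(4)): buffer="ciznzizdevo" (len 11), cursors c1@3 c4@4 c2@5 c3@7, authorship ..1.2.3....
After op 3 (insert('r')): buffer="cizrnrzrizrdevo" (len 15), cursors c1@4 c4@6 c2@8 c3@11, authorship ..11.422.33....
After op 4 (insert('q')): buffer="cizrqnrqzrqizrqdevo" (len 19), cursors c1@5 c4@8 c2@11 c3@15, authorship ..111.44222.333....
After op 5 (insert('g')): buffer="cizrqgnrqgzrqgizrqgdevo" (len 23), cursors c1@6 c4@10 c2@14 c3@19, authorship ..1111.4442222.3333....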